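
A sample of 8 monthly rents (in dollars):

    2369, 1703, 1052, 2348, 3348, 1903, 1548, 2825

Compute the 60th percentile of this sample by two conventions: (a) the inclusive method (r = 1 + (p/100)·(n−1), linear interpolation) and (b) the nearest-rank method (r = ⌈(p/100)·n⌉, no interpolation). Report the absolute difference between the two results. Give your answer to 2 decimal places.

Sorted: 1052, 1548, 1703, 1903, 2348, 2369, 2825, 3348.
n = 8.
(a) r = 5.2; between ranks 5 (2348) and 6 (2369): 2352.2.
(b) the nearest-rank method: rank 5 → 2348.
|2352.2 − 2348| = 4.2.

4.20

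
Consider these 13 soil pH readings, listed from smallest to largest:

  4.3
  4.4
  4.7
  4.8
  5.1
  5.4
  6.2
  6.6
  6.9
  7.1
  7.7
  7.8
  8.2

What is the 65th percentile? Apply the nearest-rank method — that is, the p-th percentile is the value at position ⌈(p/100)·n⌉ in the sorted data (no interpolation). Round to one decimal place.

6.9

n = 13.
Position = ⌈65/100 · 13⌉ = ⌈8.45⌉ = 9.
The value at rank 9 is 6.9.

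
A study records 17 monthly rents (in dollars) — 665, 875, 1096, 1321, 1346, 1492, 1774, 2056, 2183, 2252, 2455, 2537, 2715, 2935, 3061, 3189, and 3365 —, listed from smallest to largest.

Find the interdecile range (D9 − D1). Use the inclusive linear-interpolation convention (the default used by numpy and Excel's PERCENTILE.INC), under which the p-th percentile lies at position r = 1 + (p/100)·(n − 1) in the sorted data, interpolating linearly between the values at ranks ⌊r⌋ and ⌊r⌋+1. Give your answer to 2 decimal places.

n = 17.
P10: r = 2.6; ranks 2–3 are 875, 1096; interpolating gives 1007.6.
P90: r = 15.4; ranks 15–16 are 3061, 3189; interpolating gives 3112.2.
Difference: 3112.2 − 1007.6 = 2104.6.

2104.60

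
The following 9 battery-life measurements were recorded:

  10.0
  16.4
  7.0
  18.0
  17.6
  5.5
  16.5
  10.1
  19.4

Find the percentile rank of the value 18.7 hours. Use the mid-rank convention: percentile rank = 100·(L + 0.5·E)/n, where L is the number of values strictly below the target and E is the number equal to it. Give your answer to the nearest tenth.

Sorted: 5.5, 7.0, 10.0, 10.1, 16.4, 16.5, 17.6, 18.0, 19.4.
Count below 18.7: L = 8; count equal: E = 0; n = 9.
Percentile rank = 100·(8 + 0.5·0)/9 = 100·8/9 = 88.89.

88.9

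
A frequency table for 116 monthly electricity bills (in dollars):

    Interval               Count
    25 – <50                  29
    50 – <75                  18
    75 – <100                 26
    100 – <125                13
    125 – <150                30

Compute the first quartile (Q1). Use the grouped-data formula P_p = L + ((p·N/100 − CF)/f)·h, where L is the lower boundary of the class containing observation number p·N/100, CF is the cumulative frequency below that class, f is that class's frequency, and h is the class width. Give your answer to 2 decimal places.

50.00

N = 116; target position k = 25/100 · 116 = 29.
Cumulative frequencies: 29, 47, 73, 86, 116.
Observation 29 falls in the class 25 – <50.
L = 25, CF = 0, f = 29, h = 25.
P25 = 25 + ((29 − 0)/29)·25 = 25 + 25 = 50.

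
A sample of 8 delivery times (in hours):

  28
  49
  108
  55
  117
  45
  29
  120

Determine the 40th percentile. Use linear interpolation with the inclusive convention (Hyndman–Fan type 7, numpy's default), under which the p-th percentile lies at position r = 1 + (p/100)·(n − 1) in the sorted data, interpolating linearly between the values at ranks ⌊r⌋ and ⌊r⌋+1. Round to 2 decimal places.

48.20

Sorted: 28, 29, 45, 49, 55, 108, 117, 120.
n = 8.
r = 1 + (40/100)·(8 − 1) = 1 + 2.8 = 3.8.
Rank 3 is 45 and rank 4 is 49.
Interpolate: 45 + 0.8·(49 − 45) = 45 + 0.8·4 = 48.2.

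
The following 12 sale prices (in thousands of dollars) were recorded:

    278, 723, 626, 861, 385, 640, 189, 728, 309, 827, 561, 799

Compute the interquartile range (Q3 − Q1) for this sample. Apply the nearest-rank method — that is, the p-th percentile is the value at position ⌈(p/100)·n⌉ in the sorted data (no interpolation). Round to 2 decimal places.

419.00

Sorted: 189, 278, 309, 385, 561, 626, 640, 723, 728, 799, 827, 861.
n = 12.
P25: rank ⌈25/100·12⌉ = 3 → 309.
P75: rank ⌈75/100·12⌉ = 9 → 728.
Difference: 728 − 309 = 419.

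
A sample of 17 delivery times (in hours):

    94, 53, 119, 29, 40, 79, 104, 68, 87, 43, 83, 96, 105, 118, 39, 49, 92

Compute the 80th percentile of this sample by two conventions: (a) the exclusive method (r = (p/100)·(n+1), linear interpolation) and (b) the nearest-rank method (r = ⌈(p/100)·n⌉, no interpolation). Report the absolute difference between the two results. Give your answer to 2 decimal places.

Sorted: 29, 39, 40, 43, 49, 53, 68, 79, 83, 87, 92, 94, 96, 104, 105, 118, 119.
n = 17.
(a) r = 14.4; between ranks 14 (104) and 15 (105): 104.4.
(b) the nearest-rank method: rank 14 → 104.
|104.4 − 104| = 0.4.

0.40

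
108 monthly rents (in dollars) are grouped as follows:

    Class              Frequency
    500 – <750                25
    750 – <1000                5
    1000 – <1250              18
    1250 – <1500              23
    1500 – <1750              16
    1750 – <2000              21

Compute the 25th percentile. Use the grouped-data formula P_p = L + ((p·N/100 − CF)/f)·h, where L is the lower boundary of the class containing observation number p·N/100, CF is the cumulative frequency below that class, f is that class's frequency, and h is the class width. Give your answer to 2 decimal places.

N = 108; target position k = 25/100 · 108 = 27.
Cumulative frequencies: 25, 30, 48, 71, 87, 108.
Observation 27 falls in the class 750 – <1000.
L = 750, CF = 25, f = 5, h = 250.
P25 = 750 + ((27 − 25)/5)·250 = 750 + 100 = 850.

850.00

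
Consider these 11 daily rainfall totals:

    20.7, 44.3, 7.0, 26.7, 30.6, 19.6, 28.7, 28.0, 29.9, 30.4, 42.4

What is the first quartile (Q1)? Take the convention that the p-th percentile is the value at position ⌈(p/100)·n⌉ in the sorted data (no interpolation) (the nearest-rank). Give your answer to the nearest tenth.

Sorted: 7.0, 19.6, 20.7, 26.7, 28.0, 28.7, 29.9, 30.4, 30.6, 42.4, 44.3.
n = 11.
Position = ⌈25/100 · 11⌉ = ⌈2.75⌉ = 3.
The value at rank 3 is 20.7.

20.7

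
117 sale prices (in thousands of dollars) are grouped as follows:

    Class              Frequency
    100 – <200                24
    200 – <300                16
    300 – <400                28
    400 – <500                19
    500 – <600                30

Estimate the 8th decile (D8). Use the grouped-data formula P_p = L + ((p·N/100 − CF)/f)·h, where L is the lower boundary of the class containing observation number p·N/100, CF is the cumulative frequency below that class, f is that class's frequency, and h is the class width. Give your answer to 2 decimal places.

N = 117; target position k = 80/100 · 117 = 93.6.
Cumulative frequencies: 24, 40, 68, 87, 117.
Observation 93.6 falls in the class 500 – <600.
L = 500, CF = 87, f = 30, h = 100.
P80 = 500 + ((93.6 − 87)/30)·100 = 500 + 22 = 522.

522.00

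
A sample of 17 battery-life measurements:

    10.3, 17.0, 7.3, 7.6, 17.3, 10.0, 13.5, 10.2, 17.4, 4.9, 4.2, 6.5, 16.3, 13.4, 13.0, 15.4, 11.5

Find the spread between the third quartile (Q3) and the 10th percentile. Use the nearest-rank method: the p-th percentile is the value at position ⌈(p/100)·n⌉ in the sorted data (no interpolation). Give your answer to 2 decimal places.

10.50

Sorted: 4.2, 4.9, 6.5, 7.3, 7.6, 10.0, 10.2, 10.3, 11.5, 13.0, 13.4, 13.5, 15.4, 16.3, 17.0, 17.3, 17.4.
n = 17.
P10: rank ⌈10/100·17⌉ = 2 → 4.9.
P75: rank ⌈75/100·17⌉ = 13 → 15.4.
Difference: 15.4 − 4.9 = 10.5.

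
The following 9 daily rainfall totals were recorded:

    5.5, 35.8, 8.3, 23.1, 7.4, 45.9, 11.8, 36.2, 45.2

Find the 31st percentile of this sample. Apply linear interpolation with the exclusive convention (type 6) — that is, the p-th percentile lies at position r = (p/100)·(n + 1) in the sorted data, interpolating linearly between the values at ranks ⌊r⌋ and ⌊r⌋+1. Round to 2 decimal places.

8.65

Sorted: 5.5, 7.4, 8.3, 11.8, 23.1, 35.8, 36.2, 45.2, 45.9.
n = 9.
r = (31/100)·(9 + 1) = 3.1.
Rank 3 is 8.3 and rank 4 is 11.8.
Interpolate: 8.3 + 0.1·(11.8 − 8.3) = 8.3 + 0.1·3.5 = 8.65.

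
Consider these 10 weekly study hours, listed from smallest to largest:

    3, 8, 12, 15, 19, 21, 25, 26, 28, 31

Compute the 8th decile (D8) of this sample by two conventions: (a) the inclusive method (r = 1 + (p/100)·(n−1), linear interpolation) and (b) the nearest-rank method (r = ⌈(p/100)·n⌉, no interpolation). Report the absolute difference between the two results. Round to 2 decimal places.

0.40

n = 10.
(a) r = 8.2; between ranks 8 (26) and 9 (28): 26.4.
(b) the nearest-rank method: rank 8 → 26.
|26.4 − 26| = 0.4.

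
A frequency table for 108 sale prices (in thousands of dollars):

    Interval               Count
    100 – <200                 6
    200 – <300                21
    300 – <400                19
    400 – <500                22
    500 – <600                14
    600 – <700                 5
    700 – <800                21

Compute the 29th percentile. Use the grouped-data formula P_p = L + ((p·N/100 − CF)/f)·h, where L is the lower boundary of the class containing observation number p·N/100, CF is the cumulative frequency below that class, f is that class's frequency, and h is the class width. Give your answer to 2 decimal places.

322.74

N = 108; target position k = 29/100 · 108 = 31.32.
Cumulative frequencies: 6, 27, 46, 68, 82, 87, 108.
Observation 31.32 falls in the class 300 – <400.
L = 300, CF = 27, f = 19, h = 100.
P29 = 300 + ((31.32 − 27)/19)·100 = 300 + 22.7368 = 322.737.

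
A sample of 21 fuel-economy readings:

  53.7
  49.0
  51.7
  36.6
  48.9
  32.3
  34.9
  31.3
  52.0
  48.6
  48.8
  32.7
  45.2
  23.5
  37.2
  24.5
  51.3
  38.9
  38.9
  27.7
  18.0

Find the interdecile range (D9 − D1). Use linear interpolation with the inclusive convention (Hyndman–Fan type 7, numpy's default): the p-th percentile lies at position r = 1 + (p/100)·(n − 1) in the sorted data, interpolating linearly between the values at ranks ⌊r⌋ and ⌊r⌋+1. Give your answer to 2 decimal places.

27.20

Sorted: 18.0, 23.5, 24.5, 27.7, 31.3, 32.3, 32.7, 34.9, 36.6, 37.2, 38.9, 38.9, 45.2, 48.6, 48.8, 48.9, 49.0, 51.3, 51.7, 52.0, 53.7.
n = 21.
P10: r = 3 (integer) → 24.5.
P90: r = 19 (integer) → 51.7.
Difference: 51.7 − 24.5 = 27.2.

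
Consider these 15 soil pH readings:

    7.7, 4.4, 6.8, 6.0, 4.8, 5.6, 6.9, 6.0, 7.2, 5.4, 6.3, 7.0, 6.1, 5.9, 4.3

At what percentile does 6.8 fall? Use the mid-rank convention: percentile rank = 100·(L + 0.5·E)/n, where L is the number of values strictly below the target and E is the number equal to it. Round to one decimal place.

Sorted: 4.3, 4.4, 4.8, 5.4, 5.6, 5.9, 6.0, 6.0, 6.1, 6.3, 6.8, 6.9, 7.0, 7.2, 7.7.
Count below 6.8: L = 10; count equal: E = 1; n = 15.
Percentile rank = 100·(10 + 0.5·1)/15 = 100·10.5/15 = 70.

70.0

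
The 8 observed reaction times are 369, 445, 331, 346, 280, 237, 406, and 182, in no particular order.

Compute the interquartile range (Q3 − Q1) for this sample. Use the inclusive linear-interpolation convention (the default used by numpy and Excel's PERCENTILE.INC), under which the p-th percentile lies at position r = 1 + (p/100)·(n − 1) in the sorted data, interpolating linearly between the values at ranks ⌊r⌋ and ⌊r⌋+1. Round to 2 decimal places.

Sorted: 182, 237, 280, 331, 346, 369, 406, 445.
n = 8.
P25: r = 2.75; ranks 2–3 are 237, 280; interpolating gives 269.25.
P75: r = 6.25; ranks 6–7 are 369, 406; interpolating gives 378.25.
Difference: 378.25 − 269.25 = 109.

109.00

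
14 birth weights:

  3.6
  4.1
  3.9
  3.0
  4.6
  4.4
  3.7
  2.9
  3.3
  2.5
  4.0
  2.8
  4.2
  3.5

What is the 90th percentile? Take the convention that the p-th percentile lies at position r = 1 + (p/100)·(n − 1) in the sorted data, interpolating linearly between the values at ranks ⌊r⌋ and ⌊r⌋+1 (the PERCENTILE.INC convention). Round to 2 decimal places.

4.34

Sorted: 2.5, 2.8, 2.9, 3.0, 3.3, 3.5, 3.6, 3.7, 3.9, 4.0, 4.1, 4.2, 4.4, 4.6.
n = 14.
r = 1 + (90/100)·(14 − 1) = 1 + 11.7 = 12.7.
Rank 12 is 4.2 and rank 13 is 4.4.
Interpolate: 4.2 + 0.7·(4.4 − 4.2) = 4.2 + 0.7·0.2 = 4.34.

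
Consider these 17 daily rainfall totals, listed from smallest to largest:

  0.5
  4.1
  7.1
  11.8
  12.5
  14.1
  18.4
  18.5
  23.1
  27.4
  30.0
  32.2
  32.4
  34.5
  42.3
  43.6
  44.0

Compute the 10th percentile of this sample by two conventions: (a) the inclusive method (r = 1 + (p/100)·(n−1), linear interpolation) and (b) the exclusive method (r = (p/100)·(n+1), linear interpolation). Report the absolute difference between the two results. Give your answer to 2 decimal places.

2.52

n = 17.
(a) r = 2.6; between ranks 2 (4.1) and 3 (7.1): 5.9.
(b) r = 1.8; between ranks 1 (0.5) and 2 (4.1): 3.38.
|5.9 − 3.38| = 2.52.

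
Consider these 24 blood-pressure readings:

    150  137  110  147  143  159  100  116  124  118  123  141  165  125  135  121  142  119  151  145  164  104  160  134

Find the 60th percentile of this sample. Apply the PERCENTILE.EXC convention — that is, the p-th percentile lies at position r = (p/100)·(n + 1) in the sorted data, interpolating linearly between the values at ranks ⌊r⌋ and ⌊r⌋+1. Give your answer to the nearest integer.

Sorted: 100, 104, 110, 116, 118, 119, 121, 123, 124, 125, 134, 135, 137, 141, 142, 143, 145, 147, 150, 151, 159, 160, 164, 165.
n = 24.
r = (60/100)·(24 + 1) = 15.
r is an integer, so P60 is the value at rank 15: 142.

142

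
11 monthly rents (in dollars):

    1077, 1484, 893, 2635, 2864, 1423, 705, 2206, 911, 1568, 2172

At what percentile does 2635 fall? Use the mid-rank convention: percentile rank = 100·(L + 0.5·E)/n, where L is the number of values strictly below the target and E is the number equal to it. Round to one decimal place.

86.4

Sorted: 705, 893, 911, 1077, 1423, 1484, 1568, 2172, 2206, 2635, 2864.
Count below 2635: L = 9; count equal: E = 1; n = 11.
Percentile rank = 100·(9 + 0.5·1)/11 = 100·9.5/11 = 86.36.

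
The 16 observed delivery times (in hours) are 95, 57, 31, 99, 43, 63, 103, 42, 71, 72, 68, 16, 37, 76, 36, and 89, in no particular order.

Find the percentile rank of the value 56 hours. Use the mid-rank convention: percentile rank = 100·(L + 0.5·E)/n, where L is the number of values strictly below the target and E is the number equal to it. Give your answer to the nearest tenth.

37.5

Sorted: 16, 31, 36, 37, 42, 43, 57, 63, 68, 71, 72, 76, 89, 95, 99, 103.
Count below 56: L = 6; count equal: E = 0; n = 16.
Percentile rank = 100·(6 + 0.5·0)/16 = 100·6/16 = 37.5.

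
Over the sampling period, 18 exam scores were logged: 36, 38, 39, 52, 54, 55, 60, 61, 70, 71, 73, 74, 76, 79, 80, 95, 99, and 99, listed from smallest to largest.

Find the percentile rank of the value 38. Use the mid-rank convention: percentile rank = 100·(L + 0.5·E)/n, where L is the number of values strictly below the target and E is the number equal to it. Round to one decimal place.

8.3

Count below 38: L = 1; count equal: E = 1; n = 18.
Percentile rank = 100·(1 + 0.5·1)/18 = 100·1.5/18 = 8.333.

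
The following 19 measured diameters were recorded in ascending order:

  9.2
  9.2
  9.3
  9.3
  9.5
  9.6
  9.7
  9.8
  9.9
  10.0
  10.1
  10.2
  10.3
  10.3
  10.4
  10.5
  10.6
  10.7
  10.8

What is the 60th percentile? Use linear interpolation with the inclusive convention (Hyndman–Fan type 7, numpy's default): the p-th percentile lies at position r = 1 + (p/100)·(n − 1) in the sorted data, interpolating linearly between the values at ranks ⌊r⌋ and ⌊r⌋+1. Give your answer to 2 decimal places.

n = 19.
r = 1 + (60/100)·(19 − 1) = 1 + 10.8 = 11.8.
Rank 11 is 10.1 and rank 12 is 10.2.
Interpolate: 10.1 + 0.8·(10.2 − 10.1) = 10.1 + 0.8·0.1 = 10.18.

10.18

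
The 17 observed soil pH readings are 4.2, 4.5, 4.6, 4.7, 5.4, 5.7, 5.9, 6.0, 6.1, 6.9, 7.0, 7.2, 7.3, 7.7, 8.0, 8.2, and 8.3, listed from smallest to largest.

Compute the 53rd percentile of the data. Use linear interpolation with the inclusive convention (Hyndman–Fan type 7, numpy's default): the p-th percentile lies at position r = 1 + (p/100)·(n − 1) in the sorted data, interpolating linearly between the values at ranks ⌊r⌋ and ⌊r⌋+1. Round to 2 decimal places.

n = 17.
r = 1 + (53/100)·(17 − 1) = 1 + 8.48 = 9.48.
Rank 9 is 6.1 and rank 10 is 6.9.
Interpolate: 6.1 + 0.48·(6.9 − 6.1) = 6.1 + 0.48·0.8 = 6.484.

6.48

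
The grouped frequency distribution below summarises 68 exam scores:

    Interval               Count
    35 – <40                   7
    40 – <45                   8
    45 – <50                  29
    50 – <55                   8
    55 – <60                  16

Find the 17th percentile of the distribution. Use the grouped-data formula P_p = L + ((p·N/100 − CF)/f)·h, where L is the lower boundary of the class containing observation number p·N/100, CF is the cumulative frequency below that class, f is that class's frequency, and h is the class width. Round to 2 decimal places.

42.85

N = 68; target position k = 17/100 · 68 = 11.56.
Cumulative frequencies: 7, 15, 44, 52, 68.
Observation 11.56 falls in the class 40 – <45.
L = 40, CF = 7, f = 8, h = 5.
P17 = 40 + ((11.56 − 7)/8)·5 = 40 + 2.85 = 42.85.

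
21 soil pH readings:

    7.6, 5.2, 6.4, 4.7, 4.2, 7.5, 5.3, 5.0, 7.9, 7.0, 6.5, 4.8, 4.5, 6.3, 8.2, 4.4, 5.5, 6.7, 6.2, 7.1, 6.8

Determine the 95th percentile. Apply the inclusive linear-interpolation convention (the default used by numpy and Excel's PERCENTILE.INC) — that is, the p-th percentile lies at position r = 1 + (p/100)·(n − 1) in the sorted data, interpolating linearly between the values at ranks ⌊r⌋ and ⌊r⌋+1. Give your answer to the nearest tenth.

Sorted: 4.2, 4.4, 4.5, 4.7, 4.8, 5.0, 5.2, 5.3, 5.5, 6.2, 6.3, 6.4, 6.5, 6.7, 6.8, 7.0, 7.1, 7.5, 7.6, 7.9, 8.2.
n = 21.
r = 1 + (95/100)·(21 − 1) = 1 + 19 = 20.
r is an integer, so P95 is the value at rank 20: 7.9.

7.9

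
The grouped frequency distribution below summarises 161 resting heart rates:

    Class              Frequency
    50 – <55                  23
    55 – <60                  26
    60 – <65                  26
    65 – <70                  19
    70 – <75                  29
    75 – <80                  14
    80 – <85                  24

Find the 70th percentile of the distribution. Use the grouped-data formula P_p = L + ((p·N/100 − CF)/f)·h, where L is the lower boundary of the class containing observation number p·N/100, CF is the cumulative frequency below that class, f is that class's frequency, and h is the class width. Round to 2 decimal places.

N = 161; target position k = 70/100 · 161 = 112.7.
Cumulative frequencies: 23, 49, 75, 94, 123, 137, 161.
Observation 112.7 falls in the class 70 – <75.
L = 70, CF = 94, f = 29, h = 5.
P70 = 70 + ((112.7 − 94)/29)·5 = 70 + 3.22414 = 73.2241.

73.22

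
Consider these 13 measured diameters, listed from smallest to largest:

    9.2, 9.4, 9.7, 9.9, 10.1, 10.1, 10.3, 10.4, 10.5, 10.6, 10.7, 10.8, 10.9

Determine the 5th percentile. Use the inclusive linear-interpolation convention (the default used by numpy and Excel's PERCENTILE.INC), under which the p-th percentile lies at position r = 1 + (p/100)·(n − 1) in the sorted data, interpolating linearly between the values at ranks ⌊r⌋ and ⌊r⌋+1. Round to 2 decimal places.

9.32

n = 13.
r = 1 + (5/100)·(13 − 1) = 1 + 0.6 = 1.6.
Rank 1 is 9.2 and rank 2 is 9.4.
Interpolate: 9.2 + 0.6·(9.4 − 9.2) = 9.2 + 0.6·0.2 = 9.32.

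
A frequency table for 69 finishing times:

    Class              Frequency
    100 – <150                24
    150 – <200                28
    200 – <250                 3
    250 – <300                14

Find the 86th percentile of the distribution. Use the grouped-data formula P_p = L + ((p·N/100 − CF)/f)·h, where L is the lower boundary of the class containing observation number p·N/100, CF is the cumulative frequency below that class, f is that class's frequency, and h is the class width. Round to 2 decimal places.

N = 69; target position k = 86/100 · 69 = 59.34.
Cumulative frequencies: 24, 52, 55, 69.
Observation 59.34 falls in the class 250 – <300.
L = 250, CF = 55, f = 14, h = 50.
P86 = 250 + ((59.34 − 55)/14)·50 = 250 + 15.5 = 265.5.

265.50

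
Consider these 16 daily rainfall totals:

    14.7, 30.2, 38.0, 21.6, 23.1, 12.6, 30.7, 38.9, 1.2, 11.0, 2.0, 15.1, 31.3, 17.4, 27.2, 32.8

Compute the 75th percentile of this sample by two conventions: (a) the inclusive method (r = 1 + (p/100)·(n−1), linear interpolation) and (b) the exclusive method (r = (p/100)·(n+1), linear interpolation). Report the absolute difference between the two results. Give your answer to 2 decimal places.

Sorted: 1.2, 2.0, 11.0, 12.6, 14.7, 15.1, 17.4, 21.6, 23.1, 27.2, 30.2, 30.7, 31.3, 32.8, 38.0, 38.9.
n = 16.
(a) r = 12.25; between ranks 12 (30.7) and 13 (31.3): 30.85.
(b) r = 12.75; between ranks 12 (30.7) and 13 (31.3): 31.15.
|30.85 − 31.15| = 0.3.

0.30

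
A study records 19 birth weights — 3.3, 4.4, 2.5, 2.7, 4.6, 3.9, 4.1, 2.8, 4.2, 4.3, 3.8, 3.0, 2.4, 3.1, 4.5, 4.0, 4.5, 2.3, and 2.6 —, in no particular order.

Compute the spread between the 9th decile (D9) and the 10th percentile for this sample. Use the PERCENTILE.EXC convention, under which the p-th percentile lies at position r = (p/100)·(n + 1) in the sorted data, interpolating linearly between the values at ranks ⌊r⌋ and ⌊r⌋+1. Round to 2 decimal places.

2.10

Sorted: 2.3, 2.4, 2.5, 2.6, 2.7, 2.8, 3.0, 3.1, 3.3, 3.8, 3.9, 4.0, 4.1, 4.2, 4.3, 4.4, 4.5, 4.5, 4.6.
n = 19.
P10: r = 2 (integer) → 2.4.
P90: r = 18 (integer) → 4.5.
Difference: 4.5 − 2.4 = 2.1.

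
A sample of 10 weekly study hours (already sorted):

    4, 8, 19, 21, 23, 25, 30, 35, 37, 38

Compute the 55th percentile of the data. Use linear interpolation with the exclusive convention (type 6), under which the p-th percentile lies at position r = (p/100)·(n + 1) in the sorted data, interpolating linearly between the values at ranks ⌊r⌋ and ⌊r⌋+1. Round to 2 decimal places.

25.25

n = 10.
r = (55/100)·(10 + 1) = 6.05.
Rank 6 is 25 and rank 7 is 30.
Interpolate: 25 + 0.05·(30 − 25) = 25 + 0.05·5 = 25.25.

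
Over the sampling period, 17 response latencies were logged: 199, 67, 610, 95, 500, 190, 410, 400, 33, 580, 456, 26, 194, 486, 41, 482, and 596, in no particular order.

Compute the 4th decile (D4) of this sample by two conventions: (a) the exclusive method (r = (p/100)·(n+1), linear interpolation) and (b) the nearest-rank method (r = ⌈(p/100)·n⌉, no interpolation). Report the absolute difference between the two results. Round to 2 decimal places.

1.00

Sorted: 26, 33, 41, 67, 95, 190, 194, 199, 400, 410, 456, 482, 486, 500, 580, 596, 610.
n = 17.
(a) r = 7.2; between ranks 7 (194) and 8 (199): 195.
(b) the nearest-rank method: rank 7 → 194.
|195 − 194| = 1.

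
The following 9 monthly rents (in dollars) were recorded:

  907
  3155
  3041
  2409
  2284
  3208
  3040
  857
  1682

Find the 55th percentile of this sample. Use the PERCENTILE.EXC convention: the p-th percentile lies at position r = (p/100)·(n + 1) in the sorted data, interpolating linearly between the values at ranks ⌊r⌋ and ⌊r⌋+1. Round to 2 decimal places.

2724.50

Sorted: 857, 907, 1682, 2284, 2409, 3040, 3041, 3155, 3208.
n = 9.
r = (55/100)·(9 + 1) = 5.5.
Rank 5 is 2409 and rank 6 is 3040.
Interpolate: 2409 + 0.5·(3040 − 2409) = 2409 + 0.5·631 = 2724.5.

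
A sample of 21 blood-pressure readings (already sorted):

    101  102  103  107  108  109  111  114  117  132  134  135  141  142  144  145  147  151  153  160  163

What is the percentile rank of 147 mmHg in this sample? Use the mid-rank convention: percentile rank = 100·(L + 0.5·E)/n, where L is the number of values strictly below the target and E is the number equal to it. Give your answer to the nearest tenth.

78.6

Count below 147: L = 16; count equal: E = 1; n = 21.
Percentile rank = 100·(16 + 0.5·1)/21 = 100·16.5/21 = 78.57.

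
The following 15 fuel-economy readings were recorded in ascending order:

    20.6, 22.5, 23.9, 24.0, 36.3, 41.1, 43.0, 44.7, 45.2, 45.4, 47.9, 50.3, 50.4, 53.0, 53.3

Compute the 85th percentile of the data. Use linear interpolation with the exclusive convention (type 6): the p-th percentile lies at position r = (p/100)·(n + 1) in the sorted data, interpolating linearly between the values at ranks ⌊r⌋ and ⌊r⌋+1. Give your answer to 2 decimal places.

51.96

n = 15.
r = (85/100)·(15 + 1) = 13.6.
Rank 13 is 50.4 and rank 14 is 53.0.
Interpolate: 50.4 + 0.6·(53.0 − 50.4) = 50.4 + 0.6·2.6 = 51.96.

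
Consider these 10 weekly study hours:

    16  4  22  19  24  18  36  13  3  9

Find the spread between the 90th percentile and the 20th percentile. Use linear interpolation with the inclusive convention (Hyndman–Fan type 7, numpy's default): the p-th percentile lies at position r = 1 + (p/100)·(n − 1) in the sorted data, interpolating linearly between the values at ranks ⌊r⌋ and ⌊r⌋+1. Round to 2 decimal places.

17.20

Sorted: 3, 4, 9, 13, 16, 18, 19, 22, 24, 36.
n = 10.
P20: r = 2.8; ranks 2–3 are 4, 9; interpolating gives 8.
P90: r = 9.1; ranks 9–10 are 24, 36; interpolating gives 25.2.
Difference: 25.2 − 8 = 17.2.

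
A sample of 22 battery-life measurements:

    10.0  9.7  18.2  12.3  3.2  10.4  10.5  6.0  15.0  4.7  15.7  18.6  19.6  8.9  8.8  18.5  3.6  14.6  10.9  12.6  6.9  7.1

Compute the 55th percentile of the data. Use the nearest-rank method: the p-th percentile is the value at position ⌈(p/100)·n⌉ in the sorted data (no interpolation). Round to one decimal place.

Sorted: 3.2, 3.6, 4.7, 6.0, 6.9, 7.1, 8.8, 8.9, 9.7, 10.0, 10.4, 10.5, 10.9, 12.3, 12.6, 14.6, 15.0, 15.7, 18.2, 18.5, 18.6, 19.6.
n = 22.
Position = ⌈55/100 · 22⌉ = ⌈12.1⌉ = 13.
The value at rank 13 is 10.9.

10.9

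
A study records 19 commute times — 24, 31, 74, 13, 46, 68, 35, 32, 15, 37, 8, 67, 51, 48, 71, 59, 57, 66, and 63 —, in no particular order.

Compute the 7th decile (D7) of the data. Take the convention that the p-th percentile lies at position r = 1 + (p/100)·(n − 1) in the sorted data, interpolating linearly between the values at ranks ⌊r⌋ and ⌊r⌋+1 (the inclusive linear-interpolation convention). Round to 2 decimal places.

Sorted: 8, 13, 15, 24, 31, 32, 35, 37, 46, 48, 51, 57, 59, 63, 66, 67, 68, 71, 74.
n = 19.
r = 1 + (70/100)·(19 − 1) = 1 + 12.6 = 13.6.
Rank 13 is 59 and rank 14 is 63.
Interpolate: 59 + 0.6·(63 − 59) = 59 + 0.6·4 = 61.4.

61.40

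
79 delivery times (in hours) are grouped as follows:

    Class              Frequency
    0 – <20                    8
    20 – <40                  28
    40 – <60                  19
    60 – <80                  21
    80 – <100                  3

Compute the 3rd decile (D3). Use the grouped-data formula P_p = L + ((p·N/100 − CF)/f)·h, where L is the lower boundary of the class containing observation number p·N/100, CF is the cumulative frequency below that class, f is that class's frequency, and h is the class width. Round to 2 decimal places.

N = 79; target position k = 30/100 · 79 = 23.7.
Cumulative frequencies: 8, 36, 55, 76, 79.
Observation 23.7 falls in the class 20 – <40.
L = 20, CF = 8, f = 28, h = 20.
P30 = 20 + ((23.7 − 8)/28)·20 = 20 + 11.2143 = 31.2143.

31.21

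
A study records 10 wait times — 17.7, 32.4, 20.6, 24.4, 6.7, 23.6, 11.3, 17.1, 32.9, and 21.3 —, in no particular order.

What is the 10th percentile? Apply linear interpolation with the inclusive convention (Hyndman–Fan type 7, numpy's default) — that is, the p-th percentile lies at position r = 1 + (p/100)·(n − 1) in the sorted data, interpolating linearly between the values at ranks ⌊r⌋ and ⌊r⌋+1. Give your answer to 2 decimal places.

10.84

Sorted: 6.7, 11.3, 17.1, 17.7, 20.6, 21.3, 23.6, 24.4, 32.4, 32.9.
n = 10.
r = 1 + (10/100)·(10 − 1) = 1 + 0.9 = 1.9.
Rank 1 is 6.7 and rank 2 is 11.3.
Interpolate: 6.7 + 0.9·(11.3 − 6.7) = 6.7 + 0.9·4.6 = 10.84.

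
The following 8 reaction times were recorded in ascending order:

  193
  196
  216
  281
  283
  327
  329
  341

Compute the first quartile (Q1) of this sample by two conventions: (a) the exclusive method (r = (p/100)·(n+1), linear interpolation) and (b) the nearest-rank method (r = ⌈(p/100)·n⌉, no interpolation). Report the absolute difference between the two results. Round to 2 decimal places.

5.00

n = 8.
(a) r = 2.25; between ranks 2 (196) and 3 (216): 201.
(b) the nearest-rank method: rank 2 → 196.
|201 − 196| = 5.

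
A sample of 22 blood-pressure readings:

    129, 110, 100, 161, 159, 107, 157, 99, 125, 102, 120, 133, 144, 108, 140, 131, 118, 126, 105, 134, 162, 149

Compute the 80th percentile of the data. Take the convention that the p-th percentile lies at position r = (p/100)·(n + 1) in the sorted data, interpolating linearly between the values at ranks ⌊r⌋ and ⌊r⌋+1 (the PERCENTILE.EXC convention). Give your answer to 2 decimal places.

Sorted: 99, 100, 102, 105, 107, 108, 110, 118, 120, 125, 126, 129, 131, 133, 134, 140, 144, 149, 157, 159, 161, 162.
n = 22.
r = (80/100)·(22 + 1) = 18.4.
Rank 18 is 149 and rank 19 is 157.
Interpolate: 149 + 0.4·(157 − 149) = 149 + 0.4·8 = 152.2.

152.20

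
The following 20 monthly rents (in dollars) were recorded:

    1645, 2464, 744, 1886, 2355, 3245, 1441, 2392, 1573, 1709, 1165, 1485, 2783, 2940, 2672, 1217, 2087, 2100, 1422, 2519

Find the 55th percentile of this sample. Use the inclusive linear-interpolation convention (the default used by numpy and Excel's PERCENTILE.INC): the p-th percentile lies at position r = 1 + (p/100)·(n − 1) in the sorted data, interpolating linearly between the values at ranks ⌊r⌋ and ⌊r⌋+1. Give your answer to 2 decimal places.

2092.85

Sorted: 744, 1165, 1217, 1422, 1441, 1485, 1573, 1645, 1709, 1886, 2087, 2100, 2355, 2392, 2464, 2519, 2672, 2783, 2940, 3245.
n = 20.
r = 1 + (55/100)·(20 − 1) = 1 + 10.45 = 11.45.
Rank 11 is 2087 and rank 12 is 2100.
Interpolate: 2087 + 0.45·(2100 − 2087) = 2087 + 0.45·13 = 2092.85.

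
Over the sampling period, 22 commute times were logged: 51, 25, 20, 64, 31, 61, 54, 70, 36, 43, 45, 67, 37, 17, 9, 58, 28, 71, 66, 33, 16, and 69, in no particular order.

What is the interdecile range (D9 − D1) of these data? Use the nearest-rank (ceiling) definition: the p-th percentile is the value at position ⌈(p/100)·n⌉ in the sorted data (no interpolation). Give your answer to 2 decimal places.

Sorted: 9, 16, 17, 20, 25, 28, 31, 33, 36, 37, 43, 45, 51, 54, 58, 61, 64, 66, 67, 69, 70, 71.
n = 22.
P10: rank ⌈10/100·22⌉ = 3 → 17.
P90: rank ⌈90/100·22⌉ = 20 → 69.
Difference: 69 − 17 = 52.

52.00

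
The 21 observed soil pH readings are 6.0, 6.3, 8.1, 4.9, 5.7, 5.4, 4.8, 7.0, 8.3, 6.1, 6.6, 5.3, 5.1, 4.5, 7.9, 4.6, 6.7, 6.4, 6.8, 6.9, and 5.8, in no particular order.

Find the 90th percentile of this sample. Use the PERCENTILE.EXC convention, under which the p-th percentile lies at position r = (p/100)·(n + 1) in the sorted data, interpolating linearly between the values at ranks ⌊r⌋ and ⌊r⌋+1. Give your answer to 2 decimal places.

8.06

Sorted: 4.5, 4.6, 4.8, 4.9, 5.1, 5.3, 5.4, 5.7, 5.8, 6.0, 6.1, 6.3, 6.4, 6.6, 6.7, 6.8, 6.9, 7.0, 7.9, 8.1, 8.3.
n = 21.
r = (90/100)·(21 + 1) = 19.8.
Rank 19 is 7.9 and rank 20 is 8.1.
Interpolate: 7.9 + 0.8·(8.1 − 7.9) = 7.9 + 0.8·0.2 = 8.06.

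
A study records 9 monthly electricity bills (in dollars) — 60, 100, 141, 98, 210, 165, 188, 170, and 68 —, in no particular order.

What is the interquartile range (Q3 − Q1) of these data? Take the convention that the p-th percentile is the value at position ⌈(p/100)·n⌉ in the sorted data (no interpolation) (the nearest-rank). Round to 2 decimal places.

72.00

Sorted: 60, 68, 98, 100, 141, 165, 170, 188, 210.
n = 9.
P25: rank ⌈25/100·9⌉ = 3 → 98.
P75: rank ⌈75/100·9⌉ = 7 → 170.
Difference: 170 − 98 = 72.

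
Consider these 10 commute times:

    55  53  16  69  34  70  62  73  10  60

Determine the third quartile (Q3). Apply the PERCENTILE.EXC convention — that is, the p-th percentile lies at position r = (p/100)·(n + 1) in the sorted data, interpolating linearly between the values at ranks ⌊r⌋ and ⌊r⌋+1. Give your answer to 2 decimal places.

Sorted: 10, 16, 34, 53, 55, 60, 62, 69, 70, 73.
n = 10.
r = (75/100)·(10 + 1) = 8.25.
Rank 8 is 69 and rank 9 is 70.
Interpolate: 69 + 0.25·(70 − 69) = 69 + 0.25·1 = 69.25.

69.25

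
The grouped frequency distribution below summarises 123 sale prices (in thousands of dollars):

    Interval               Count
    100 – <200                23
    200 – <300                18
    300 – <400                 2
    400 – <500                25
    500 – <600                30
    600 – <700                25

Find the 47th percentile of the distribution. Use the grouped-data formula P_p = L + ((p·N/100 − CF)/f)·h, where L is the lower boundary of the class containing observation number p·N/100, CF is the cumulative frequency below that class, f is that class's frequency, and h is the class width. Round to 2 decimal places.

459.24

N = 123; target position k = 47/100 · 123 = 57.81.
Cumulative frequencies: 23, 41, 43, 68, 98, 123.
Observation 57.81 falls in the class 400 – <500.
L = 400, CF = 43, f = 25, h = 100.
P47 = 400 + ((57.81 − 43)/25)·100 = 400 + 59.24 = 459.24.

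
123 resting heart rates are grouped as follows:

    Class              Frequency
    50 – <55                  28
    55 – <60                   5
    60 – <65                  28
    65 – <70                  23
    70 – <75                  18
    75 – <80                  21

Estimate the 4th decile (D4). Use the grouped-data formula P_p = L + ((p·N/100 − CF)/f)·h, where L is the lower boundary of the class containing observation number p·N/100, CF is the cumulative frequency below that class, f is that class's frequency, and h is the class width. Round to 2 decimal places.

N = 123; target position k = 40/100 · 123 = 49.2.
Cumulative frequencies: 28, 33, 61, 84, 102, 123.
Observation 49.2 falls in the class 60 – <65.
L = 60, CF = 33, f = 28, h = 5.
P40 = 60 + ((49.2 − 33)/28)·5 = 60 + 2.89286 = 62.8929.

62.89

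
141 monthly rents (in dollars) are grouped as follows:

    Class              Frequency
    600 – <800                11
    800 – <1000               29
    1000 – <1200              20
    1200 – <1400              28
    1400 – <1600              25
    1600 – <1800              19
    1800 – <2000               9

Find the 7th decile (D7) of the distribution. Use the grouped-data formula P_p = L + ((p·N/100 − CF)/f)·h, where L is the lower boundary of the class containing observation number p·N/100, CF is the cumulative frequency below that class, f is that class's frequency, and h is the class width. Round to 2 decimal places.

N = 141; target position k = 70/100 · 141 = 98.7.
Cumulative frequencies: 11, 40, 60, 88, 113, 132, 141.
Observation 98.7 falls in the class 1400 – <1600.
L = 1400, CF = 88, f = 25, h = 200.
P70 = 1400 + ((98.7 − 88)/25)·200 = 1400 + 85.6 = 1485.6.

1485.60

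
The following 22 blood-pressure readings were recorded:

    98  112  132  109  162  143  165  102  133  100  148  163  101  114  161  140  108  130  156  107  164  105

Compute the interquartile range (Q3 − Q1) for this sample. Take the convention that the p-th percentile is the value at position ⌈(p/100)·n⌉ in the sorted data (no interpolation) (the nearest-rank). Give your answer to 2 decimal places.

49.00

Sorted: 98, 100, 101, 102, 105, 107, 108, 109, 112, 114, 130, 132, 133, 140, 143, 148, 156, 161, 162, 163, 164, 165.
n = 22.
P25: rank ⌈25/100·22⌉ = 6 → 107.
P75: rank ⌈75/100·22⌉ = 17 → 156.
Difference: 156 − 107 = 49.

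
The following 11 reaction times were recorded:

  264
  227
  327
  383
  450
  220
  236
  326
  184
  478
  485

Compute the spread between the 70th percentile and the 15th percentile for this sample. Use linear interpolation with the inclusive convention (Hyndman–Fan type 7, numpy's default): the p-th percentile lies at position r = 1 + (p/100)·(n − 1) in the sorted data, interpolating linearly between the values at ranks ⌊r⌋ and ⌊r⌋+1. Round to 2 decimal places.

159.50

Sorted: 184, 220, 227, 236, 264, 326, 327, 383, 450, 478, 485.
n = 11.
P15: r = 2.5; ranks 2–3 are 220, 227; interpolating gives 223.5.
P70: r = 8 (integer) → 383.
Difference: 383 − 223.5 = 159.5.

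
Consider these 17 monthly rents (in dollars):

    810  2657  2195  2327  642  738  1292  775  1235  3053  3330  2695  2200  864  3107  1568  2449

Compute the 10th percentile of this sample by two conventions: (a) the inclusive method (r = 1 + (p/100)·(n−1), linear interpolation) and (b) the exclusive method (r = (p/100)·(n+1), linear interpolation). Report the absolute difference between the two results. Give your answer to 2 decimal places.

41.40

Sorted: 642, 738, 775, 810, 864, 1235, 1292, 1568, 2195, 2200, 2327, 2449, 2657, 2695, 3053, 3107, 3330.
n = 17.
(a) r = 2.6; between ranks 2 (738) and 3 (775): 760.2.
(b) r = 1.8; between ranks 1 (642) and 2 (738): 718.8.
|760.2 − 718.8| = 41.4.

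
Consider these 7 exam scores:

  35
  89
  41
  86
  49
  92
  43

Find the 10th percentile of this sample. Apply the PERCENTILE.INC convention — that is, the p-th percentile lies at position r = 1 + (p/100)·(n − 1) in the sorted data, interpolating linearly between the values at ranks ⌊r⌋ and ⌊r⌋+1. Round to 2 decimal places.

38.60

Sorted: 35, 41, 43, 49, 86, 89, 92.
n = 7.
r = 1 + (10/100)·(7 − 1) = 1 + 0.6 = 1.6.
Rank 1 is 35 and rank 2 is 41.
Interpolate: 35 + 0.6·(41 − 35) = 35 + 0.6·6 = 38.6.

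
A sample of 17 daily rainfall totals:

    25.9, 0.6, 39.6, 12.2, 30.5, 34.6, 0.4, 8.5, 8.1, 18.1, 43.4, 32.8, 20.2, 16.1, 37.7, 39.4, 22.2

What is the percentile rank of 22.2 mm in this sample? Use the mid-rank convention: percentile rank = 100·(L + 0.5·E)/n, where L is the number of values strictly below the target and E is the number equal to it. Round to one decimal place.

Sorted: 0.4, 0.6, 8.1, 8.5, 12.2, 16.1, 18.1, 20.2, 22.2, 25.9, 30.5, 32.8, 34.6, 37.7, 39.4, 39.6, 43.4.
Count below 22.2: L = 8; count equal: E = 1; n = 17.
Percentile rank = 100·(8 + 0.5·1)/17 = 100·8.5/17 = 50.

50.0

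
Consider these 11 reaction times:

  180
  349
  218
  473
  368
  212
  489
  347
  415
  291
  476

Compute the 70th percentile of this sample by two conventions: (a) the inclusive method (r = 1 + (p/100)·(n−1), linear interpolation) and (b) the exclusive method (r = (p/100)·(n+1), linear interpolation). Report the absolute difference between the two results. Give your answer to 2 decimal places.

23.20

Sorted: 180, 212, 218, 291, 347, 349, 368, 415, 473, 476, 489.
n = 11.
(a) r = 8 → value at rank 8 = 415.
(b) r = 8.4; between ranks 8 (415) and 9 (473): 438.2.
|415 − 438.2| = 23.2.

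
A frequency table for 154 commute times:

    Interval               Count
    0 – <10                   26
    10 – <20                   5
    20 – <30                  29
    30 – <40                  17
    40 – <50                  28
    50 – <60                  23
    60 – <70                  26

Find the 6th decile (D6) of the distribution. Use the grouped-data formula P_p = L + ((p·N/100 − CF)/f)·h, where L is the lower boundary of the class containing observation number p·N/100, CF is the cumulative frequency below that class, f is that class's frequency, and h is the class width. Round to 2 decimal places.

N = 154; target position k = 60/100 · 154 = 92.4.
Cumulative frequencies: 26, 31, 60, 77, 105, 128, 154.
Observation 92.4 falls in the class 40 – <50.
L = 40, CF = 77, f = 28, h = 10.
P60 = 40 + ((92.4 − 77)/28)·10 = 40 + 5.5 = 45.5.

45.50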